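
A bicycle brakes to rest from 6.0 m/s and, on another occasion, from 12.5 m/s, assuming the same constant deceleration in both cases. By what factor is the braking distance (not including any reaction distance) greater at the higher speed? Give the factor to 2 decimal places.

Factor ≈ 4.34

Braking distance d = v²/(2a), so with a fixed, d ∝ v².
Factor = (12.5/6.0)² = 2.0833² = 4.3401.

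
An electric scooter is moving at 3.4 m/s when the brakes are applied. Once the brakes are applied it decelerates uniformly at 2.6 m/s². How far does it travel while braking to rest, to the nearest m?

Braking distance ≈ 2 m

Braking distance = v²/(2a) = 3.4000² / (2 × 2.600) = 11.560 / 5.200 = 2.223 m.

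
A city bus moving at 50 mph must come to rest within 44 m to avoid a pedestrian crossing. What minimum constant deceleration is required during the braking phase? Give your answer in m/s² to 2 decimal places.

Required deceleration ≈ 5.68 m/s²

50 mph × 0.44704 = 22.3520 m/s.
v² = 2a·d ⇒ a = v²/(2d) = 22.3520² / (2 × 44.000) = 499.612 / 88.000 = 5.6774 m/s².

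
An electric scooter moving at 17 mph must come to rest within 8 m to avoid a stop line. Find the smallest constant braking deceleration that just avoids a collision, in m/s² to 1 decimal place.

17 mph × 0.44704 = 7.5997 m/s.
v² = 2a·d ⇒ a = v²/(2d) = 7.5997² / (2 × 8.000) = 57.755 / 16.000 = 3.6097 m/s².

Required deceleration ≈ 3.6 m/s²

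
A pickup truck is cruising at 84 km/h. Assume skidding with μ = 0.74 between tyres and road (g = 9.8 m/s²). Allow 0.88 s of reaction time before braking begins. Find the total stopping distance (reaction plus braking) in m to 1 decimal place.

84 km/h ÷ 3.6 = 23.3333 m/s.
a = μg = 0.74 × 9.8 = 7.252 m/s².
Reaction distance = v·t_r = 23.3333 × 0.88 = 20.533 m.
Braking distance = v²/(2a) = 23.3333² / (2 × 7.252) = 544.443 / 14.504 = 37.537 m.
Total = 20.533 + 37.537 = 58.070 m.

Total stopping distance ≈ 58.1 m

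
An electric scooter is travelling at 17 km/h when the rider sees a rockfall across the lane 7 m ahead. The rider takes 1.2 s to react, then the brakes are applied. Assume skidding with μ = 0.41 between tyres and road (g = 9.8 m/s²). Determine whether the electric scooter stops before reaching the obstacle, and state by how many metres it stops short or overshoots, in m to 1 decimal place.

No — it overshoots by 1.4 m

17 km/h ÷ 3.6 = 4.7222 m/s.
a = μg = 0.41 × 9.8 = 4.018 m/s².
Reaction distance = 4.7222 × 1.2 = 5.667 m.
Braking distance = v²/(2a) = 22.299 / 8.036 = 2.775 m.
Total stopping distance = 5.667 + 2.775 = 8.442 m, vs 7 m available — it cannot stop in time and overshoots by 8.442 − 7 = 1.442 m.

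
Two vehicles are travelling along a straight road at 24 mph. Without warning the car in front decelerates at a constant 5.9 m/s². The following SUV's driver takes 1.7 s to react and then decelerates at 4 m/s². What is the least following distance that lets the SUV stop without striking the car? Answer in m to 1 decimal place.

24 mph × 0.44704 = 10.7290 m/s.
Leader travels v²/(2a_L) = 115.111 / 11.800 = 9.755 m before stopping.
Follower covers v·t_r = 10.7290 × 1.7 = 18.239 m while reacting, then v²/(2a_F) = 115.111 / 8.000 = 14.389 m while braking, for a total of 18.239 + 14.389 = 32.628 m.
Since a_F ≤ a_L and the follower starts braking later, the follower is never slower than the leader, so the closest approach is when both have stopped.
Minimum gap = 32.628 − 9.755 = 22.873 m.

Minimum gap ≈ 22.9 m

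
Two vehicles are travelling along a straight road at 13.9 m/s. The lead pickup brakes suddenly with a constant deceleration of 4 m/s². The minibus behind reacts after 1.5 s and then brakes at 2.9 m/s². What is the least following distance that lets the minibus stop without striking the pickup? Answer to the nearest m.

Minimum gap ≈ 30 m

Leader travels v²/(2a_L) = 193.210 / 8.000 = 24.151 m before stopping.
Follower covers v·t_r = 13.9000 × 1.5 = 20.850 m while reacting, then v²/(2a_F) = 193.210 / 5.800 = 33.312 m while braking, for a total of 20.850 + 33.312 = 54.162 m.
Since a_F ≤ a_L and the follower starts braking later, the follower is never slower than the leader, so the closest approach is when both have stopped.
Minimum gap = 54.162 − 24.151 = 30.011 m.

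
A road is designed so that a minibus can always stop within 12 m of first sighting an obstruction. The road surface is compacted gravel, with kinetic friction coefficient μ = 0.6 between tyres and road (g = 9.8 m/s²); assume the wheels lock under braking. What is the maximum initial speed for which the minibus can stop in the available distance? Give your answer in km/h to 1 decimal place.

Maximum speed ≈ 42.8 km/h

a = μg = 0.6 × 9.8 = 5.880 m/s².
v²/(2a) = d ⇒ v = √(2 × 5.880 × 12) = √141.12 = 11.8794 m/s.
11.8794 m/s × 3.6 = 42.766 km/h.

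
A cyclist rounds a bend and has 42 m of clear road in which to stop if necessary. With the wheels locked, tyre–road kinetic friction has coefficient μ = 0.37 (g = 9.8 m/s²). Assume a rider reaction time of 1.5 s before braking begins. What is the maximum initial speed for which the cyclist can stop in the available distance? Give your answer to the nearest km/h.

Maximum speed ≈ 46 km/h

a = μg = 0.37 × 9.8 = 3.626 m/s².
Stopping distance: v·t_r + v²/(2a) = 42 with t_r = 1.5 s and a = 3.626 m/s².
So v² + 10.878 v − 304.58 = 0.
Positive root: v = −a·t_r + √((a·t_r)² + 2a·d) = −5.439 + √(29.583 + 304.58) = 12.8411 m/s.
12.8411 m/s × 3.6 = 46.228 km/h.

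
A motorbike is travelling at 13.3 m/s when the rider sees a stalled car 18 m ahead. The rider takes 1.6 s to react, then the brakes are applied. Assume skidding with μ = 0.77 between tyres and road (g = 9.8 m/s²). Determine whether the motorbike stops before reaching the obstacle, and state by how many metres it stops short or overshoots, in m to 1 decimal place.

a = μg = 0.77 × 9.8 = 7.546 m/s².
Reaction distance = 13.3000 × 1.6 = 21.280 m.
Braking distance = v²/(2a) = 176.890 / 15.092 = 11.721 m.
Total stopping distance = 21.280 + 11.721 = 33.001 m, vs 18 m available — it cannot stop in time and overshoots by 33.001 − 18 = 15.001 m.

No — it overshoots by 15.0 m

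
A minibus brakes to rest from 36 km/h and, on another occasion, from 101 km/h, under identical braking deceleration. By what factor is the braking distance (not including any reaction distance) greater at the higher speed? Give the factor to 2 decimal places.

Braking distance d = v²/(2a), so with a fixed, d ∝ v².
Factor = (101/36)² = 2.8056² = 7.8714.

Factor ≈ 7.87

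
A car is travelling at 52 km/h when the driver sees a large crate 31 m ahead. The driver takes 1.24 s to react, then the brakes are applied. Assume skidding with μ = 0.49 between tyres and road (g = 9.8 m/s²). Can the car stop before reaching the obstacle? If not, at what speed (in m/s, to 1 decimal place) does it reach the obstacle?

No — it strikes the obstacle at 9.1 m/s

52 km/h ÷ 3.6 = 14.4444 m/s.
a = μg = 0.49 × 9.8 = 4.802 m/s².
Reaction distance = 14.4444 × 1.24 = 17.911 m.
Braking distance needed to stop: v²/(2a) = 208.641 / 9.604 = 21.724 m, so total needed = 17.911 + 21.724 = 39.635 m > 31 m — it cannot stop.
Distance remaining when braking begins: 31 − 17.911 = 13.089 m.
v² = v₀² − 2a·d = 208.641 − 2 × 4.802 × 13.089 = 82.934 m²/s².
v = √82.934 = 9.107 m/s.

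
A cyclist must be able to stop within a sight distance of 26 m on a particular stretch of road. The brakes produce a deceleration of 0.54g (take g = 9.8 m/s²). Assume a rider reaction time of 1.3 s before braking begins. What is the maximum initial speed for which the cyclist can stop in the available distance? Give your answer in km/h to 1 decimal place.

a = 0.54 × 9.8 = 5.292 m/s².
Stopping distance: v·t_r + v²/(2a) = 26 with t_r = 1.3 s and a = 5.292 m/s².
So v² + 13.759 v − 275.18 = 0.
Positive root: v = −a·t_r + √((a·t_r)² + 2a·d) = −6.880 + √(47.334 + 275.18) = 11.0787 m/s.
11.0787 m/s × 3.6 = 39.883 km/h.

Maximum speed ≈ 39.9 km/h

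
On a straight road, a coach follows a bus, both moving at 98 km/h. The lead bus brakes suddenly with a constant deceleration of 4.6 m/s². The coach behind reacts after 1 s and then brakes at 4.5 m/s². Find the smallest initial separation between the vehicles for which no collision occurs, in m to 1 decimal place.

Minimum gap ≈ 29.0 m

98 km/h ÷ 3.6 = 27.2222 m/s.
Leader travels v²/(2a_L) = 741.048 / 9.200 = 80.549 m before stopping.
Follower covers v·t_r = 27.2222 × 1 = 27.222 m while reacting, then v²/(2a_F) = 741.048 / 9.000 = 82.339 m while braking, for a total of 27.222 + 82.339 = 109.561 m.
Since a_F ≤ a_L and the follower starts braking later, the follower is never slower than the leader, so the closest approach is when both have stopped.
Minimum gap = 109.561 − 80.549 = 29.012 m.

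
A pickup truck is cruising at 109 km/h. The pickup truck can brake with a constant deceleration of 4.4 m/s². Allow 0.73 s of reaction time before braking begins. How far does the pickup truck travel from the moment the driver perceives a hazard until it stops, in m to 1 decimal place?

109 km/h ÷ 3.6 = 30.2778 m/s.
Reaction distance = v·t_r = 30.2778 × 0.73 = 22.103 m.
Braking distance = v²/(2a) = 30.2778² / (2 × 4.400) = 916.745 / 8.800 = 104.176 m.
Total = 22.103 + 104.176 = 126.279 m.

Total stopping distance ≈ 126.3 m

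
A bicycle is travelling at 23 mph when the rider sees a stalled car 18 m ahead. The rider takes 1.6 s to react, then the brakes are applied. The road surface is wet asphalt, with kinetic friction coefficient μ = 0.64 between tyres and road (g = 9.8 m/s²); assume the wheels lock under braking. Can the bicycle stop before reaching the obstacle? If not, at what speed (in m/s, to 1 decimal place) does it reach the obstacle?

23 mph × 0.44704 = 10.2819 m/s.
a = μg = 0.64 × 9.8 = 6.272 m/s².
Reaction distance = 10.2819 × 1.6 = 16.451 m.
Braking distance needed to stop: v²/(2a) = 105.717 / 12.544 = 8.428 m, so total needed = 16.451 + 8.428 = 24.879 m > 18 m — it cannot stop.
Distance remaining when braking begins: 18 − 16.451 = 1.549 m.
v² = v₀² − 2a·d = 105.717 − 2 × 6.272 × 1.549 = 86.286 m²/s².
v = √86.286 = 9.289 m/s.

No — it strikes the obstacle at 9.3 m/s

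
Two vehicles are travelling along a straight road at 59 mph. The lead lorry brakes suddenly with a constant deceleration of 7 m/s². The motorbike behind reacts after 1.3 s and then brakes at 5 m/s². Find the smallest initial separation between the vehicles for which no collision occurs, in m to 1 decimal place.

Minimum gap ≈ 54.2 m

59 mph × 0.44704 = 26.3754 m/s.
Leader travels v²/(2a_L) = 695.662 / 14.000 = 49.690 m before stopping.
Follower covers v·t_r = 26.3754 × 1.3 = 34.288 m while reacting, then v²/(2a_F) = 695.662 / 10.000 = 69.566 m while braking, for a total of 34.288 + 69.566 = 103.854 m.
Since a_F ≤ a_L and the follower starts braking later, the follower is never slower than the leader, so the closest approach is when both have stopped.
Minimum gap = 103.854 − 49.690 = 54.164 m.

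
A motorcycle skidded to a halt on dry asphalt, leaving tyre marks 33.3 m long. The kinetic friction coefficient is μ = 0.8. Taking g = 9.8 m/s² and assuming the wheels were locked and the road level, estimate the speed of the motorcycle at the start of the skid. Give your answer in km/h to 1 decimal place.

Initial speed ≈ 82.3 km/h

Deceleration a = μg = 0.8 × 9.8 = 7.840 m/s².
v = √(2a·d) = √(2 × 7.840 × 33.3) = √522.144 = 22.8505 m/s.
= 22.8505 × 3.6 = 82.262 km/h.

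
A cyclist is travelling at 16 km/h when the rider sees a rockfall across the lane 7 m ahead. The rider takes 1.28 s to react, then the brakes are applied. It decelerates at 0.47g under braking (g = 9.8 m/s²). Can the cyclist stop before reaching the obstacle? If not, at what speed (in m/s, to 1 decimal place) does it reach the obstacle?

16 km/h ÷ 3.6 = 4.4444 m/s.
a = 0.47 × 9.8 = 4.606 m/s².
Reaction distance = 4.4444 × 1.28 = 5.689 m.
Braking distance needed to stop: v²/(2a) = 19.753 / 9.212 = 2.144 m, so total needed = 5.689 + 2.144 = 7.833 m > 7 m — it cannot stop.
Distance remaining when braking begins: 7 − 5.689 = 1.311 m.
v² = v₀² − 2a·d = 19.753 − 2 × 4.606 × 1.311 = 7.676 m²/s².
v = √7.676 = 2.771 m/s.

No — it strikes the obstacle at 2.8 m/s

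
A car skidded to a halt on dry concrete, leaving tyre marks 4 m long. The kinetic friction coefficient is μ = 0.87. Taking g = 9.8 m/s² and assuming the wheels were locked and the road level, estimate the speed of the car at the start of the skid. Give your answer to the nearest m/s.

Initial speed ≈ 8 m/s

Deceleration a = μg = 0.87 × 9.8 = 8.526 m/s².
v = √(2a·d) = √(2 × 8.526 × 4) = √68.208 = 8.2588 m/s.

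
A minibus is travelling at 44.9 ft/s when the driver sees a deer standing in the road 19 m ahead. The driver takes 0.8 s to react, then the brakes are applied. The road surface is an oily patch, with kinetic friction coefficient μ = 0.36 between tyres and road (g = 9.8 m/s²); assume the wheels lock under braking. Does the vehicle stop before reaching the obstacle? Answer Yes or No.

44.9 ft/s × 0.3048 = 13.6855 m/s.
a = μg = 0.36 × 9.8 = 3.528 m/s².
Reaction distance = 13.6855 × 0.8 = 10.948 m.
Braking distance = v²/(2a) = 187.293 / 7.056 = 26.544 m.
Total stopping distance = 10.948 + 26.544 = 37.492 m, vs 19 m available — it cannot stop in time and overshoots by 37.492 − 19 = 18.492 m.

No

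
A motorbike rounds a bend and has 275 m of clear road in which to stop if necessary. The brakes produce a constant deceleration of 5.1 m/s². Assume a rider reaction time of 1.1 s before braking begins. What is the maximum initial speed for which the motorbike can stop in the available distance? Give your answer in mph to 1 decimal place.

Maximum speed ≈ 106.6 mph

Stopping distance: v·t_r + v²/(2a) = 275 with t_r = 1.1 s and a = 5.100 m/s².
So v² + 11.220 v − 2805.00 = 0.
Positive root: v = −a·t_r + √((a·t_r)² + 2a·d) = −5.610 + √(31.472 + 2805.00) = 47.6485 m/s.
47.6485 m/s ÷ 0.44704 = 106.587 mph.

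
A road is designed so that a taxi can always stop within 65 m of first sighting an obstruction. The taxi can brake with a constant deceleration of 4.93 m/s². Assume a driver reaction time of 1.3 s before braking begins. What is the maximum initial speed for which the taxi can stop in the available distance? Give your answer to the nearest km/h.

Stopping distance: v·t_r + v²/(2a) = 65 with t_r = 1.3 s and a = 4.930 m/s².
So v² + 12.818 v − 640.90 = 0.
Positive root: v = −a·t_r + √((a·t_r)² + 2a·d) = −6.409 + √(41.075 + 640.90) = 19.7057 m/s.
19.7057 m/s × 3.6 = 70.941 km/h.

Maximum speed ≈ 71 km/h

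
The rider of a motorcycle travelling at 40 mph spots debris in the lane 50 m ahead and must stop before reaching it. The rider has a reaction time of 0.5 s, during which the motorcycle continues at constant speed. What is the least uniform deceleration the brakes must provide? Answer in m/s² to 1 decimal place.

Required deceleration ≈ 3.9 m/s²

40 mph × 0.44704 = 17.8816 m/s.
Distance covered during reaction = 17.8816 × 0.5 = 8.941 m.
Distance available for braking: 50 − 8.941 = 41.059 m.
v² = 2a·d ⇒ a = v²/(2d) = 17.8816² / (2 × 41.059) = 319.752 / 82.118 = 3.8938 m/s².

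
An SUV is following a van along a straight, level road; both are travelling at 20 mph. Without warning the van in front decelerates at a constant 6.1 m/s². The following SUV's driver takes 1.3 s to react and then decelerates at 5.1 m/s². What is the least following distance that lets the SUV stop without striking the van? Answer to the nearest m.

Minimum gap ≈ 13 m

20 mph × 0.44704 = 8.9408 m/s.
Leader travels v²/(2a_L) = 79.938 / 12.200 = 6.552 m before stopping.
Follower covers v·t_r = 8.9408 × 1.3 = 11.623 m while reacting, then v²/(2a_F) = 79.938 / 10.200 = 7.837 m while braking, for a total of 11.623 + 7.837 = 19.460 m.
Since a_F ≤ a_L and the follower starts braking later, the follower is never slower than the leader, so the closest approach is when both have stopped.
Minimum gap = 19.460 − 6.552 = 12.908 m.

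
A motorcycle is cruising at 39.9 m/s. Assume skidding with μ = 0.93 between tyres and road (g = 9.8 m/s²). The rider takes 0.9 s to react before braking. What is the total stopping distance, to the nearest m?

a = μg = 0.93 × 9.8 = 9.114 m/s².
Reaction distance = v·t_r = 39.9000 × 0.9 = 35.910 m.
Braking distance = v²/(2a) = 39.9000² / (2 × 9.114) = 1592.010 / 18.228 = 87.339 m.
Total = 35.910 + 87.339 = 123.249 m.

Total stopping distance ≈ 123 m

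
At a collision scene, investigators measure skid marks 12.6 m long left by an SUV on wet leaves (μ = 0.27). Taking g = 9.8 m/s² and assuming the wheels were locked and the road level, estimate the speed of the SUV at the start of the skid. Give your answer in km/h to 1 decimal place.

Initial speed ≈ 29.4 km/h

Deceleration a = μg = 0.27 × 9.8 = 2.646 m/s².
v = √(2a·d) = √(2 × 2.646 × 12.6) = √66.679 = 8.1657 m/s.
= 8.1657 × 3.6 = 29.397 km/h.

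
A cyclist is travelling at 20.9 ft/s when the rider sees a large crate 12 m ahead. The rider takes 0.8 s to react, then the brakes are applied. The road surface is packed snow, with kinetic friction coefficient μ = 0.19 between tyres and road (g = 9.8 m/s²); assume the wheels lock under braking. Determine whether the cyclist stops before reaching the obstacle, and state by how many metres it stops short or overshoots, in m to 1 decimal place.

20.9 ft/s × 0.3048 = 6.3703 m/s.
a = μg = 0.19 × 9.8 = 1.862 m/s².
Reaction distance = 6.3703 × 0.8 = 5.096 m.
Braking distance = v²/(2a) = 40.581 / 3.724 = 10.897 m.
Total stopping distance = 5.096 + 10.897 = 15.993 m, vs 12 m available — it cannot stop in time and overshoots by 15.993 − 12 = 3.993 m.

No — it overshoots by 4.0 m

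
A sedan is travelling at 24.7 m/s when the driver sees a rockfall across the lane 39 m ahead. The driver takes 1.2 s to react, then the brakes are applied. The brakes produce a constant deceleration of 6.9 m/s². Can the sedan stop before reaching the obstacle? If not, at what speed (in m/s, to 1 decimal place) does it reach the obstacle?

Reaction distance = 24.7000 × 1.2 = 29.640 m.
Braking distance needed to stop: v²/(2a) = 610.090 / 13.800 = 44.209 m, so total needed = 29.640 + 44.209 = 73.849 m > 39 m — it cannot stop.
Distance remaining when braking begins: 39 − 29.640 = 9.360 m.
v² = v₀² − 2a·d = 610.090 − 2 × 6.900 × 9.360 = 480.922 m²/s².
v = √480.922 = 21.930 m/s.

No — it strikes the obstacle at 21.9 m/s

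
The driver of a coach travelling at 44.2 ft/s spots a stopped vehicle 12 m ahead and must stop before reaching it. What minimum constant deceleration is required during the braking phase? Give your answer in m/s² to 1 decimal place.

44.2 ft/s × 0.3048 = 13.4722 m/s.
v² = 2a·d ⇒ a = v²/(2d) = 13.4722² / (2 × 12.000) = 181.500 / 24.000 = 7.5625 m/s².

Required deceleration ≈ 7.6 m/s²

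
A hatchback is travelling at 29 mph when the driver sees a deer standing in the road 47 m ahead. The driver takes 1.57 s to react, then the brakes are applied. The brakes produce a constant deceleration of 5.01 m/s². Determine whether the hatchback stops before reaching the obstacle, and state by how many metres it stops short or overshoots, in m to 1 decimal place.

Yes — it stops 9.9 m short of the obstacle

29 mph × 0.44704 = 12.9642 m/s.
Reaction distance = 12.9642 × 1.57 = 20.354 m.
Braking distance = v²/(2a) = 168.070 / 10.020 = 16.773 m.
Total stopping distance = 20.354 + 16.773 = 37.127 m, vs 47 m available — it stops with 47 − 37.127 = 9.873 m to spare.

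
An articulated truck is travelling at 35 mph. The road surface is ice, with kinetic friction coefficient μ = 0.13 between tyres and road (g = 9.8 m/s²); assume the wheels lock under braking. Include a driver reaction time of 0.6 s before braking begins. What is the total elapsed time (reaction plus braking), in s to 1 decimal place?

35 mph × 0.44704 = 15.6464 m/s.
a = μg = 0.13 × 9.8 = 1.274 m/s².
Braking time = v/a = 15.6464 / 1.274 = 12.281 s.
Total = 0.6 + 12.281 = 12.881 s.

Total time ≈ 12.9 s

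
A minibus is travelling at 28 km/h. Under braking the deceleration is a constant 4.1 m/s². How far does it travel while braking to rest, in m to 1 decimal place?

28 km/h ÷ 3.6 = 7.7778 m/s.
Braking distance = v²/(2a) = 7.7778² / (2 × 4.100) = 60.494 / 8.200 = 7.377 m.

Braking distance ≈ 7.4 m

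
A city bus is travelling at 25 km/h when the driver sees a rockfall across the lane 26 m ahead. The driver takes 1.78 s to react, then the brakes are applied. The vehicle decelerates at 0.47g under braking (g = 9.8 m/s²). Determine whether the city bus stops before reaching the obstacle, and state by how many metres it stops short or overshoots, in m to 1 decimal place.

Yes — it stops 8.4 m short of the obstacle

25 km/h ÷ 3.6 = 6.9444 m/s.
a = 0.47 × 9.8 = 4.606 m/s².
Reaction distance = 6.9444 × 1.78 = 12.361 m.
Braking distance = v²/(2a) = 48.225 / 9.212 = 5.235 m.
Total stopping distance = 12.361 + 5.235 = 17.596 m, vs 26 m available — it stops with 26 − 17.596 = 8.404 m to spare.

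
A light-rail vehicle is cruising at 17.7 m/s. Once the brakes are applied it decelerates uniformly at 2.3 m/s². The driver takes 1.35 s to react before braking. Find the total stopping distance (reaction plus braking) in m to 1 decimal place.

Reaction distance = v·t_r = 17.7000 × 1.35 = 23.895 m.
Braking distance = v²/(2a) = 17.7000² / (2 × 2.300) = 313.290 / 4.600 = 68.107 m.
Total = 23.895 + 68.107 = 92.002 m.

Total stopping distance ≈ 92.0 m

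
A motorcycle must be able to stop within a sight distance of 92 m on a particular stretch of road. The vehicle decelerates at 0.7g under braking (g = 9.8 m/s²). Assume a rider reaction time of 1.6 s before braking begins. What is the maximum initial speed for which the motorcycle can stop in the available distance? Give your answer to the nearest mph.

a = 0.7 × 9.8 = 6.860 m/s².
Stopping distance: v·t_r + v²/(2a) = 92 with t_r = 1.6 s and a = 6.860 m/s².
So v² + 21.952 v − 1262.24 = 0.
Positive root: v = −a·t_r + √((a·t_r)² + 2a·d) = −10.976 + √(120.473 + 1262.24) = 26.2088 m/s.
26.2088 m/s ÷ 0.44704 = 58.627 mph.

Maximum speed ≈ 59 mph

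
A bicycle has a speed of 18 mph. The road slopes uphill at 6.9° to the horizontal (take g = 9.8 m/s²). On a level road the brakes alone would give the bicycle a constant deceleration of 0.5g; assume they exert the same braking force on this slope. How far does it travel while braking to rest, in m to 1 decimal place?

18 mph × 0.44704 = 8.0467 m/s.
a = 0.5 × 9.8 = 4.900 m/s².
Gravity along the uphill slope adds to the braking deceleration: a_eff = 4.900 + 9.8·sin 6.9° = 4.900 + 1.177 = 6.077 m/s².
Braking distance = v²/(2a) = 8.0467² / (2 × 6.077) = 64.749 / 12.154 = 5.327 m.

Braking distance ≈ 5.3 m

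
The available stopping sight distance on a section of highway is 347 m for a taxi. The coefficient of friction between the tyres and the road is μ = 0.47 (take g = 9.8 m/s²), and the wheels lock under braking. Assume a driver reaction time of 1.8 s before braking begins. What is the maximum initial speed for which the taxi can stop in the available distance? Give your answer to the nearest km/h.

a = μg = 0.47 × 9.8 = 4.606 m/s².
Stopping distance: v·t_r + v²/(2a) = 347 with t_r = 1.8 s and a = 4.606 m/s².
So v² + 16.582 v − 3196.56 = 0.
Positive root: v = −a·t_r + √((a·t_r)² + 2a·d) = −8.291 + √(68.741 + 3196.56) = 48.8518 m/s.
48.8518 m/s × 3.6 = 175.866 km/h.

Maximum speed ≈ 176 km/h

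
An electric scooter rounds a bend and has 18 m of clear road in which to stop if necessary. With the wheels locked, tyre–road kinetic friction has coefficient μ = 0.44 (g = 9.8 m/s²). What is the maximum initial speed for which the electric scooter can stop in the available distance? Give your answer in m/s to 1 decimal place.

a = μg = 0.44 × 9.8 = 4.312 m/s².
v²/(2a) = d ⇒ v = √(2 × 4.312 × 18) = √155.23 = 12.4591 m/s.

Maximum speed ≈ 12.5 m/s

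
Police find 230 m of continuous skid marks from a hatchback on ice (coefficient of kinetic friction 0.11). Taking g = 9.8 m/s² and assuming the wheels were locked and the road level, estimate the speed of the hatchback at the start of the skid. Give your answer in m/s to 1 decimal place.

Deceleration a = μg = 0.11 × 9.8 = 1.078 m/s².
v = √(2a·d) = √(2 × 1.078 × 230) = √495.880 = 22.2684 m/s.

Initial speed ≈ 22.3 m/s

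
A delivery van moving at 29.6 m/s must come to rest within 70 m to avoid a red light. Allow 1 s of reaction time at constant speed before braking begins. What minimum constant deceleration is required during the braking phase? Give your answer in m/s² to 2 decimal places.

Distance covered during reaction = 29.6000 × 1 = 29.600 m.
Distance available for braking: 70 − 29.600 = 40.400 m.
v² = 2a·d ⇒ a = v²/(2d) = 29.6000² / (2 × 40.400) = 876.160 / 80.800 = 10.8436 m/s².

Required deceleration ≈ 10.84 m/s²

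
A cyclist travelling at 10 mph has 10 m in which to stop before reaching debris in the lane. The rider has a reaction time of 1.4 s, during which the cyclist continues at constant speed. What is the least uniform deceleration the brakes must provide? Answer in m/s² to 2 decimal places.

Required deceleration ≈ 2.67 m/s²

10 mph × 0.44704 = 4.4704 m/s.
Distance covered during reaction = 4.4704 × 1.4 = 6.259 m.
Distance available for braking: 10 − 6.259 = 3.741 m.
v² = 2a·d ⇒ a = v²/(2d) = 4.4704² / (2 × 3.741) = 19.984 / 7.482 = 2.6709 m/s².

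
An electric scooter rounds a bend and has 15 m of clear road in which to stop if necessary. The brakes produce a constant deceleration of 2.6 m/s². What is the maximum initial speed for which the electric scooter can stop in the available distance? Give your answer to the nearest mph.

v²/(2a) = d ⇒ v = √(2 × 2.600 × 15) = √78.00 = 8.8318 m/s.
8.8318 m/s ÷ 0.44704 = 19.756 mph.

Maximum speed ≈ 20 mph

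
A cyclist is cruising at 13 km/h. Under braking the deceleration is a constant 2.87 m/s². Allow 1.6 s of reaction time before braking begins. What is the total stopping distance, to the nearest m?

13 km/h ÷ 3.6 = 3.6111 m/s.
Reaction distance = v·t_r = 3.6111 × 1.6 = 5.778 m.
Braking distance = v²/(2a) = 3.6111² / (2 × 2.870) = 13.040 / 5.740 = 2.272 m.
Total = 5.778 + 2.272 = 8.050 m.

Total stopping distance ≈ 8 m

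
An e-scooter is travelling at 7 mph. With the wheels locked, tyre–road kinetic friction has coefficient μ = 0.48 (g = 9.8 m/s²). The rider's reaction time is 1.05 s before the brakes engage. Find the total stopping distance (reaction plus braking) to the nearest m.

7 mph × 0.44704 = 3.1293 m/s.
a = μg = 0.48 × 9.8 = 4.704 m/s².
Reaction distance = v·t_r = 3.1293 × 1.05 = 3.286 m.
Braking distance = v²/(2a) = 3.1293² / (2 × 4.704) = 9.793 / 9.408 = 1.041 m.
Total = 3.286 + 1.041 = 4.327 m.

Total stopping distance ≈ 4 m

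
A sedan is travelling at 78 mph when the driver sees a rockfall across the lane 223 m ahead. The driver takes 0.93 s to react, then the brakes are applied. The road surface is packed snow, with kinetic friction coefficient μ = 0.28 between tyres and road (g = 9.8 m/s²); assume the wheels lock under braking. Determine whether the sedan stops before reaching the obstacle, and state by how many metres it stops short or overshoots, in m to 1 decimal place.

78 mph × 0.44704 = 34.8691 m/s.
a = μg = 0.28 × 9.8 = 2.744 m/s².
Reaction distance = 34.8691 × 0.93 = 32.428 m.
Braking distance = v²/(2a) = 1215.854 / 5.488 = 221.548 m.
Total stopping distance = 32.428 + 221.548 = 253.976 m, vs 223 m available — it cannot stop in time and overshoots by 253.976 − 223 = 30.976 m.

No — it overshoots by 31.0 m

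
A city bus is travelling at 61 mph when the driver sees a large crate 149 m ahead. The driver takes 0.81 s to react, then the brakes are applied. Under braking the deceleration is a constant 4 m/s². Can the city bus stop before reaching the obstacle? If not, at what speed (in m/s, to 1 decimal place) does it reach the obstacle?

Yes — it stops about 34.0 m short of the obstacle, so it never reaches it

61 mph × 0.44704 = 27.2694 m/s.
Reaction distance = 27.2694 × 0.81 = 22.088 m.
Braking distance = v²/(2a) = 743.620 / 8.000 = 92.953 m.
Total stopping distance = 22.088 + 92.953 = 115.041 m, vs 149 m available — it stops with 149 − 115.041 = 33.959 m to spare.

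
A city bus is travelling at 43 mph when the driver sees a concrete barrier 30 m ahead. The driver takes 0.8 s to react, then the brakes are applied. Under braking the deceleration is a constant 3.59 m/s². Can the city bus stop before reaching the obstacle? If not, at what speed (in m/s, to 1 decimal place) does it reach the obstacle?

No — it strikes the obstacle at 16.3 m/s

43 mph × 0.44704 = 19.2227 m/s.
Reaction distance = 19.2227 × 0.8 = 15.378 m.
Braking distance needed to stop: v²/(2a) = 369.512 / 7.180 = 51.464 m, so total needed = 15.378 + 51.464 = 66.842 m > 30 m — it cannot stop.
Distance remaining when braking begins: 30 − 15.378 = 14.622 m.
v² = v₀² − 2a·d = 369.512 − 2 × 3.590 × 14.622 = 264.526 m²/s².
v = √264.526 = 16.264 m/s.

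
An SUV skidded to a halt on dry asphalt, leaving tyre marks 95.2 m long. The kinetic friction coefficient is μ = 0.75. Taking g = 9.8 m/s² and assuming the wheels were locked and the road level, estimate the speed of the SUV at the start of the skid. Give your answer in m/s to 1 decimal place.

Initial speed ≈ 37.4 m/s

Deceleration a = μg = 0.75 × 9.8 = 7.350 m/s².
v = √(2a·d) = √(2 × 7.350 × 95.2) = √1399.440 = 37.4091 m/s.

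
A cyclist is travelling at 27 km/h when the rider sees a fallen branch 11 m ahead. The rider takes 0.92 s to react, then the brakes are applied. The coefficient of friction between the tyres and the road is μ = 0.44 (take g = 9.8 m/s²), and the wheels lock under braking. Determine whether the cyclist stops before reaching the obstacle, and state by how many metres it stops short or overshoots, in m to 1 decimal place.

27 km/h ÷ 3.6 = 7.5000 m/s.
a = μg = 0.44 × 9.8 = 4.312 m/s².
Reaction distance = 7.5000 × 0.92 = 6.900 m.
Braking distance = v²/(2a) = 56.250 / 8.624 = 6.522 m.
Total stopping distance = 6.900 + 6.522 = 13.422 m, vs 11 m available — it cannot stop in time and overshoots by 13.422 − 11 = 2.422 m.

No — it overshoots by 2.4 m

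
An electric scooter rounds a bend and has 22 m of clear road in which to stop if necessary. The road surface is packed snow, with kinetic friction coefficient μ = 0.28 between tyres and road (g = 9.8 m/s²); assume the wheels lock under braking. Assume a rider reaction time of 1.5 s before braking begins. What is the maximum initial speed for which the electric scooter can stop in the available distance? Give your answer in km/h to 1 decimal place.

Maximum speed ≈ 27.4 km/h

a = μg = 0.28 × 9.8 = 2.744 m/s².
Stopping distance: v·t_r + v²/(2a) = 22 with t_r = 1.5 s and a = 2.744 m/s².
So v² + 8.232 v − 120.74 = 0.
Positive root: v = −a·t_r + √((a·t_r)² + 2a·d) = −4.116 + √(16.941 + 120.74) = 7.6178 m/s.
7.6178 m/s × 3.6 = 27.424 km/h.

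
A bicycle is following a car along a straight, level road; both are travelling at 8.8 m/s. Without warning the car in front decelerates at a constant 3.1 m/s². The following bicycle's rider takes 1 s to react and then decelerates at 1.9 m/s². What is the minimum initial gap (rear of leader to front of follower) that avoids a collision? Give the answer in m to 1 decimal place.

Leader travels v²/(2a_L) = 77.440 / 6.200 = 12.490 m before stopping.
Follower covers v·t_r = 8.8000 × 1 = 8.800 m while reacting, then v²/(2a_F) = 77.440 / 3.800 = 20.379 m while braking, for a total of 8.800 + 20.379 = 29.179 m.
Since a_F ≤ a_L and the follower starts braking later, the follower is never slower than the leader, so the closest approach is when both have stopped.
Minimum gap = 29.179 − 12.490 = 16.689 m.

Minimum gap ≈ 16.7 m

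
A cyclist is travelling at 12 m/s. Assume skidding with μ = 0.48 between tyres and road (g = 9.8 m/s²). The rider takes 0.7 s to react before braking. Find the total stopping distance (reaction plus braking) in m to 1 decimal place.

Total stopping distance ≈ 23.7 m

a = μg = 0.48 × 9.8 = 4.704 m/s².
Reaction distance = v·t_r = 12.0000 × 0.7 = 8.400 m.
Braking distance = v²/(2a) = 12.0000² / (2 × 4.704) = 144.000 / 9.408 = 15.306 m.
Total = 8.400 + 15.306 = 23.706 m.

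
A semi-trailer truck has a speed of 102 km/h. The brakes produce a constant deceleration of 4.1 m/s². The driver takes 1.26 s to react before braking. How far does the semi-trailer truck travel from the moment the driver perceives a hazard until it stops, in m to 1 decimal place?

102 km/h ÷ 3.6 = 28.3333 m/s.
Reaction distance = v·t_r = 28.3333 × 1.26 = 35.700 m.
Braking distance = v²/(2a) = 28.3333² / (2 × 4.100) = 802.776 / 8.200 = 97.900 m.
Total = 35.700 + 97.900 = 133.600 m.

Total stopping distance ≈ 133.6 m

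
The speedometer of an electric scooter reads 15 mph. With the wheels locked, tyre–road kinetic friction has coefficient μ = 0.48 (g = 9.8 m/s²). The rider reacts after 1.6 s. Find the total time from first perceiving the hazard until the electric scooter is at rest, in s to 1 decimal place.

15 mph × 0.44704 = 6.7056 m/s.
a = μg = 0.48 × 9.8 = 4.704 m/s².
Braking time = v/a = 6.7056 / 4.704 = 1.426 s.
Total = 1.6 + 1.426 = 3.026 s.

Total time ≈ 3.0 s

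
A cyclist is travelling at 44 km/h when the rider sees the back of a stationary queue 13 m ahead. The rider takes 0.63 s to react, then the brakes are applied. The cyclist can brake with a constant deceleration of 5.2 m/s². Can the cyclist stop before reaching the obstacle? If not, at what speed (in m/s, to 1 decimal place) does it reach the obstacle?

44 km/h ÷ 3.6 = 12.2222 m/s.
Reaction distance = 12.2222 × 0.63 = 7.700 m.
Braking distance needed to stop: v²/(2a) = 149.382 / 10.400 = 14.364 m, so total needed = 7.700 + 14.364 = 22.064 m > 13 m — it cannot stop.
Distance remaining when braking begins: 13 − 7.700 = 5.300 m.
v² = v₀² − 2a·d = 149.382 − 2 × 5.200 × 5.300 = 94.262 m²/s².
v = √94.262 = 9.709 m/s.

No — it strikes the obstacle at 9.7 m/s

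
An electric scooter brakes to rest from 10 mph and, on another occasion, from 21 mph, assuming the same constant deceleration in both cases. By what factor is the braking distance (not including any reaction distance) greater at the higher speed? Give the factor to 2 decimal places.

Factor ≈ 4.41

Braking distance d = v²/(2a), so with a fixed, d ∝ v².
Factor = (21/10)² = 2.1000² = 4.4100.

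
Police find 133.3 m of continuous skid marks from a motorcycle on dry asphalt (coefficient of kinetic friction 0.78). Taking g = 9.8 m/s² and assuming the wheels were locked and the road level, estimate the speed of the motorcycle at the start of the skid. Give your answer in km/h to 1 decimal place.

Deceleration a = μg = 0.78 × 9.8 = 7.644 m/s².
v = √(2a·d) = √(2 × 7.644 × 133.3) = √2037.890 = 45.1430 m/s.
= 45.1430 × 3.6 = 162.515 km/h.

Initial speed ≈ 162.5 km/h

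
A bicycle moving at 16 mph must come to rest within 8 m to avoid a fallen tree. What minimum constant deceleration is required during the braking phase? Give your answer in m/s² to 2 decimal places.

Required deceleration ≈ 3.20 m/s²

16 mph × 0.44704 = 7.1526 m/s.
v² = 2a·d ⇒ a = v²/(2d) = 7.1526² / (2 × 8.000) = 51.160 / 16.000 = 3.1975 m/s².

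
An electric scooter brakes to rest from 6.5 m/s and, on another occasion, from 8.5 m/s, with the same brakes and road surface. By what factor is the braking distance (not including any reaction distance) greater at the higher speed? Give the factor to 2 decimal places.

Factor ≈ 1.71

Braking distance d = v²/(2a), so with a fixed, d ∝ v².
Factor = (8.5/6.5)² = 1.3077² = 1.7101.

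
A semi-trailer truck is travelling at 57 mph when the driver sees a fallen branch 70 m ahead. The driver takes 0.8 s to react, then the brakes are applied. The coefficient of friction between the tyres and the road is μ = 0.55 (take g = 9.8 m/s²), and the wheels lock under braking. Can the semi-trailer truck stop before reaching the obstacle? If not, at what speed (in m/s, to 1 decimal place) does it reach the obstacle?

57 mph × 0.44704 = 25.4813 m/s.
a = μg = 0.55 × 9.8 = 5.390 m/s².
Reaction distance = 25.4813 × 0.8 = 20.385 m.
Braking distance needed to stop: v²/(2a) = 649.297 / 10.780 = 60.232 m, so total needed = 20.385 + 60.232 = 80.617 m > 70 m — it cannot stop.
Distance remaining when braking begins: 70 − 20.385 = 49.615 m.
v² = v₀² − 2a·d = 649.297 − 2 × 5.390 × 49.615 = 114.447 m²/s².
v = √114.447 = 10.698 m/s.

No — it strikes the obstacle at 10.7 m/s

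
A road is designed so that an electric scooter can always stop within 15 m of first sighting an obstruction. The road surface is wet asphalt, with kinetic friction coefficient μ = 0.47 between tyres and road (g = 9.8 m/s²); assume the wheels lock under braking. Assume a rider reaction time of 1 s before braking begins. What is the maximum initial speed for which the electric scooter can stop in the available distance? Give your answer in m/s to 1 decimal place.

a = μg = 0.47 × 9.8 = 4.606 m/s².
Stopping distance: v·t_r + v²/(2a) = 15 with t_r = 1 s and a = 4.606 m/s².
So v² + 9.212 v − 138.18 = 0.
Positive root: v = −a·t_r + √((a·t_r)² + 2a·d) = −4.606 + √(21.215 + 138.18) = 8.0192 m/s.

Maximum speed ≈ 8.0 m/s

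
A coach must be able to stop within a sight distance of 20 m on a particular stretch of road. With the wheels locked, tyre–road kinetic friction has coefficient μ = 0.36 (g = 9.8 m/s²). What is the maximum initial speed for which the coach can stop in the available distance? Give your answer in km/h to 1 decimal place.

a = μg = 0.36 × 9.8 = 3.528 m/s².
v²/(2a) = d ⇒ v = √(2 × 3.528 × 20) = √141.12 = 11.8794 m/s.
11.8794 m/s × 3.6 = 42.766 km/h.

Maximum speed ≈ 42.8 km/h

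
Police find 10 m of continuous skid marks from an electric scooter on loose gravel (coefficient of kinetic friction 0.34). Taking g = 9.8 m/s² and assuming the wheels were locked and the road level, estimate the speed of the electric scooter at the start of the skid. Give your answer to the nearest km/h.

Deceleration a = μg = 0.34 × 9.8 = 3.332 m/s².
v = √(2a·d) = √(2 × 3.332 × 10) = √66.640 = 8.1633 m/s.
= 8.1633 × 3.6 = 29.388 km/h.

Initial speed ≈ 29 km/h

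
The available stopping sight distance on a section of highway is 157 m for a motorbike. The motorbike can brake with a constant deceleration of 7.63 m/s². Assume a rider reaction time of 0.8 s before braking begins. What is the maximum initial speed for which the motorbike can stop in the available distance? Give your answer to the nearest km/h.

Maximum speed ≈ 156 km/h

Stopping distance: v·t_r + v²/(2a) = 157 with t_r = 0.8 s and a = 7.630 m/s².
So v² + 12.208 v − 2395.82 = 0.
Positive root: v = −a·t_r + √((a·t_r)² + 2a·d) = −6.104 + √(37.259 + 2395.82) = 43.2223 m/s.
43.2223 m/s × 3.6 = 155.600 km/h.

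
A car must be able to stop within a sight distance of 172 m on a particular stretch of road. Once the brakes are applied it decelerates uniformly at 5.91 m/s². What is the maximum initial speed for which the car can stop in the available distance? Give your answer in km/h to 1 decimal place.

v²/(2a) = d ⇒ v = √(2 × 5.910 × 172) = √2033.04 = 45.0892 m/s.
45.0892 m/s × 3.6 = 162.321 km/h.

Maximum speed ≈ 162.3 km/h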